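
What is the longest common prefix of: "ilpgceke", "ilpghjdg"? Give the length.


Words: ilpgceke, ilpghjdg
  Position 0: all 'i' => match
  Position 1: all 'l' => match
  Position 2: all 'p' => match
  Position 3: all 'g' => match
  Position 4: ('c', 'h') => mismatch, stop
LCP = "ilpg" (length 4)

4


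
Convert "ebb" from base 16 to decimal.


Input: "ebb" in base 16
Positional expansion:
  Digit 'e' (value 14) x 16^2 = 3584
  Digit 'b' (value 11) x 16^1 = 176
  Digit 'b' (value 11) x 16^0 = 11
Sum = 3771

3771


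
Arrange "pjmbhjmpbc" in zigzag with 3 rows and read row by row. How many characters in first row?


Zigzag "pjmbhjmpbc" into 3 rows:
Placing characters:
  'p' => row 0
  'j' => row 1
  'm' => row 2
  'b' => row 1
  'h' => row 0
  'j' => row 1
  'm' => row 2
  'p' => row 1
  'b' => row 0
  'c' => row 1
Rows:
  Row 0: "phb"
  Row 1: "jbjpc"
  Row 2: "mm"
First row length: 3

3


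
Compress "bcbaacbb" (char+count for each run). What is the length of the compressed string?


Input: bcbaacbb
Runs:
  'b' x 1 => "b1"
  'c' x 1 => "c1"
  'b' x 1 => "b1"
  'a' x 2 => "a2"
  'c' x 1 => "c1"
  'b' x 2 => "b2"
Compressed: "b1c1b1a2c1b2"
Compressed length: 12

12


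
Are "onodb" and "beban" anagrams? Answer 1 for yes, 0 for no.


Strings: "onodb", "beban"
Sorted first:  bdnoo
Sorted second: abben
Differ at position 0: 'b' vs 'a' => not anagrams

0


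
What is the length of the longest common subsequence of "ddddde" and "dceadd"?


LCS of "ddddde" and "dceadd"
DP table:
           d    c    e    a    d    d
      0    0    0    0    0    0    0
  d   0    1    1    1    1    1    1
  d   0    1    1    1    1    2    2
  d   0    1    1    1    1    2    3
  d   0    1    1    1    1    2    3
  d   0    1    1    1    1    2    3
  e   0    1    1    2    2    2    3
LCS length = dp[6][6] = 3

3


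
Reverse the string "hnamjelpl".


Input: hnamjelpl
Reading characters right to left:
  Position 8: 'l'
  Position 7: 'p'
  Position 6: 'l'
  Position 5: 'e'
  Position 4: 'j'
  Position 3: 'm'
  Position 2: 'a'
  Position 1: 'n'
  Position 0: 'h'
Reversed: lplejmanh

lplejmanh


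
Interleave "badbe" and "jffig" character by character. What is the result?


Interleaving "badbe" and "jffig":
  Position 0: 'b' from first, 'j' from second => "bj"
  Position 1: 'a' from first, 'f' from second => "af"
  Position 2: 'd' from first, 'f' from second => "df"
  Position 3: 'b' from first, 'i' from second => "bi"
  Position 4: 'e' from first, 'g' from second => "eg"
Result: bjafdfbieg

bjafdfbieg


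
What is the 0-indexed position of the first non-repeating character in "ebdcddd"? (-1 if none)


Input: ebdcddd
Character frequencies:
  'b': 1
  'c': 1
  'd': 4
  'e': 1
Scanning left to right for freq == 1:
  Position 0 ('e'): unique! => answer = 0

0


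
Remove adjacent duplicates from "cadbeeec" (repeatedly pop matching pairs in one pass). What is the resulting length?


Input: cadbeeec
Stack-based adjacent duplicate removal:
  Read 'c': push. Stack: c
  Read 'a': push. Stack: ca
  Read 'd': push. Stack: cad
  Read 'b': push. Stack: cadb
  Read 'e': push. Stack: cadbe
  Read 'e': matches stack top 'e' => pop. Stack: cadb
  Read 'e': push. Stack: cadbe
  Read 'c': push. Stack: cadbec
Final stack: "cadbec" (length 6)

6


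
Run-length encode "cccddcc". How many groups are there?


Input: cccddcc
Scanning for consecutive runs:
  Group 1: 'c' x 3 (positions 0-2)
  Group 2: 'd' x 2 (positions 3-4)
  Group 3: 'c' x 2 (positions 5-6)
Total groups: 3

3


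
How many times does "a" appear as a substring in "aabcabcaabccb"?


Searching for "a" in "aabcabcaabccb"
Scanning each position:
  Position 0: "a" => MATCH
  Position 1: "a" => MATCH
  Position 2: "b" => no
  Position 3: "c" => no
  Position 4: "a" => MATCH
  Position 5: "b" => no
  Position 6: "c" => no
  Position 7: "a" => MATCH
  Position 8: "a" => MATCH
  Position 9: "b" => no
  Position 10: "c" => no
  Position 11: "c" => no
  Position 12: "b" => no
Total occurrences: 5

5


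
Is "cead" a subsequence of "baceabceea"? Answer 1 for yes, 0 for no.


Check if "cead" is a subsequence of "baceabceea"
Greedy scan:
  Position 0 ('b'): no match needed
  Position 1 ('a'): no match needed
  Position 2 ('c'): matches sub[0] = 'c'
  Position 3 ('e'): matches sub[1] = 'e'
  Position 4 ('a'): matches sub[2] = 'a'
  Position 5 ('b'): no match needed
  Position 6 ('c'): no match needed
  Position 7 ('e'): no match needed
  Position 8 ('e'): no match needed
  Position 9 ('a'): no match needed
Only matched 3/4 characters => not a subsequence

0


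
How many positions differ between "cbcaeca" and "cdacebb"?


Comparing "cbcaeca" and "cdacebb" position by position:
  Position 0: 'c' vs 'c' => same
  Position 1: 'b' vs 'd' => DIFFER
  Position 2: 'c' vs 'a' => DIFFER
  Position 3: 'a' vs 'c' => DIFFER
  Position 4: 'e' vs 'e' => same
  Position 5: 'c' vs 'b' => DIFFER
  Position 6: 'a' vs 'b' => DIFFER
Positions that differ: 5

5


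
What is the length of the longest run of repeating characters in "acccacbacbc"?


Input: "acccacbacbc"
Scanning for longest run:
  Position 1 ('c'): new char, reset run to 1
  Position 2 ('c'): continues run of 'c', length=2
  Position 3 ('c'): continues run of 'c', length=3
  Position 4 ('a'): new char, reset run to 1
  Position 5 ('c'): new char, reset run to 1
  Position 6 ('b'): new char, reset run to 1
  Position 7 ('a'): new char, reset run to 1
  Position 8 ('c'): new char, reset run to 1
  Position 9 ('b'): new char, reset run to 1
  Position 10 ('c'): new char, reset run to 1
Longest run: 'c' with length 3

3


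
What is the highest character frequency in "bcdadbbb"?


Input: bcdadbbb
Character counts:
  'a': 1
  'b': 4
  'c': 1
  'd': 2
Maximum frequency: 4

4


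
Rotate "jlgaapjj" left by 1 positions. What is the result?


Input: "jlgaapjj", rotate left by 1
First 1 characters: "j"
Remaining characters: "lgaapjj"
Concatenate remaining + first: "lgaapjj" + "j" = "lgaapjjj"

lgaapjjj


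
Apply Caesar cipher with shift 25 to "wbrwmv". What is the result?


Caesar cipher: shift "wbrwmv" by 25
  'w' (pos 22) + 25 = pos 21 = 'v'
  'b' (pos 1) + 25 = pos 0 = 'a'
  'r' (pos 17) + 25 = pos 16 = 'q'
  'w' (pos 22) + 25 = pos 21 = 'v'
  'm' (pos 12) + 25 = pos 11 = 'l'
  'v' (pos 21) + 25 = pos 20 = 'u'
Result: vaqvlu

vaqvlu


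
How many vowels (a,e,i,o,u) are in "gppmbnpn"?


Input: gppmbnpn
Checking each character:
  'g' at position 0: consonant
  'p' at position 1: consonant
  'p' at position 2: consonant
  'm' at position 3: consonant
  'b' at position 4: consonant
  'n' at position 5: consonant
  'p' at position 6: consonant
  'n' at position 7: consonant
Total vowels: 0

0


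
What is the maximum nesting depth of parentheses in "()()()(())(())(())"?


Input: "()()()(())(())(())"
Tracking depth:
  Position 0 '(': depth becomes 1
  Position 1 ')': depth becomes 0
  Position 2 '(': depth becomes 1
  Position 3 ')': depth becomes 0
  Position 4 '(': depth becomes 1
  Position 5 ')': depth becomes 0
  Position 6 '(': depth becomes 1
  Position 7 '(': depth becomes 2
  Position 8 ')': depth becomes 1
  Position 9 ')': depth becomes 0
  Position 10 '(': depth becomes 1
  Position 11 '(': depth becomes 2
  Position 12 ')': depth becomes 1
  Position 13 ')': depth becomes 0
  Position 14 '(': depth becomes 1
  Position 15 '(': depth becomes 2
  Position 16 ')': depth becomes 1
  Position 17 ')': depth becomes 0
Maximum depth reached: 2

2


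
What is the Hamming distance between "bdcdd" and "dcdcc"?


Comparing "bdcdd" and "dcdcc" position by position:
  Position 0: 'b' vs 'd' => differ
  Position 1: 'd' vs 'c' => differ
  Position 2: 'c' vs 'd' => differ
  Position 3: 'd' vs 'c' => differ
  Position 4: 'd' vs 'c' => differ
Total differences (Hamming distance): 5

5


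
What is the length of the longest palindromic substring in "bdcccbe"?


Input: "bdcccbe"
Checking substrings for palindromes:
  [2:5] "ccc" (len 3) => palindrome
  [2:4] "cc" (len 2) => palindrome
  [3:5] "cc" (len 2) => palindrome
Longest palindromic substring: "ccc" with length 3

3


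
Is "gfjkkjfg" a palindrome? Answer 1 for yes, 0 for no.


Input: gfjkkjfg
Reversed: gfjkkjfg
  Compare pos 0 ('g') with pos 7 ('g'): match
  Compare pos 1 ('f') with pos 6 ('f'): match
  Compare pos 2 ('j') with pos 5 ('j'): match
  Compare pos 3 ('k') with pos 4 ('k'): match
Result: palindrome

1


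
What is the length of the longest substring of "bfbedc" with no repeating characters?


Input: "bfbedc"
Sliding window (track last position of each char):
  Position 0 ('b'): window [0,0] length 1 -- new best
  Position 1 ('f'): window [0,1] length 2 -- new best
  Position 2 ('b'): repeat (last at 0), move window start to 1
  Position 2 ('b'): window [1,2] length 2
  Position 3 ('e'): window [1,3] length 3 -- new best
  Position 4 ('d'): window [1,4] length 4 -- new best
  Position 5 ('c'): window [1,5] length 5 -- new best
Longest substring with no repeats: "fbedc" with length 5

5


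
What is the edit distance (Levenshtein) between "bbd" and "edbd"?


Computing edit distance: "bbd" -> "edbd"
DP table:
           e    d    b    d
      0    1    2    3    4
  b   1    1    2    2    3
  b   2    2    2    2    3
  d   3    3    2    3    2
Edit distance = dp[3][4] = 2

2


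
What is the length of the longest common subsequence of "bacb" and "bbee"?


LCS of "bacb" and "bbee"
DP table:
           b    b    e    e
      0    0    0    0    0
  b   0    1    1    1    1
  a   0    1    1    1    1
  c   0    1    1    1    1
  b   0    1    2    2    2
LCS length = dp[4][4] = 2

2


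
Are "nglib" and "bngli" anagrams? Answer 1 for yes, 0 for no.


Strings: "nglib", "bngli"
Sorted first:  bgiln
Sorted second: bgiln
Sorted forms match => anagrams

1


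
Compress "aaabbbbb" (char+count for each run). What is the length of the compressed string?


Input: aaabbbbb
Runs:
  'a' x 3 => "a3"
  'b' x 5 => "b5"
Compressed: "a3b5"
Compressed length: 4

4


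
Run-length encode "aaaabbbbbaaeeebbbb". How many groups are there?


Input: aaaabbbbbaaeeebbbb
Scanning for consecutive runs:
  Group 1: 'a' x 4 (positions 0-3)
  Group 2: 'b' x 5 (positions 4-8)
  Group 3: 'a' x 2 (positions 9-10)
  Group 4: 'e' x 3 (positions 11-13)
  Group 5: 'b' x 4 (positions 14-17)
Total groups: 5

5


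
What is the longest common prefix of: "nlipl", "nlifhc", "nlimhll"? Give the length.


Words: nlipl, nlifhc, nlimhll
  Position 0: all 'n' => match
  Position 1: all 'l' => match
  Position 2: all 'i' => match
  Position 3: ('p', 'f', 'm') => mismatch, stop
LCP = "nli" (length 3)

3


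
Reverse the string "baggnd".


Input: baggnd
Reading characters right to left:
  Position 5: 'd'
  Position 4: 'n'
  Position 3: 'g'
  Position 2: 'g'
  Position 1: 'a'
  Position 0: 'b'
Reversed: dnggab

dnggab


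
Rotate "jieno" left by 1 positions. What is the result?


Input: "jieno", rotate left by 1
First 1 characters: "j"
Remaining characters: "ieno"
Concatenate remaining + first: "ieno" + "j" = "ienoj"

ienoj


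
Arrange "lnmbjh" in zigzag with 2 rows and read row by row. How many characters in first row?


Zigzag "lnmbjh" into 2 rows:
Placing characters:
  'l' => row 0
  'n' => row 1
  'm' => row 0
  'b' => row 1
  'j' => row 0
  'h' => row 1
Rows:
  Row 0: "lmj"
  Row 1: "nbh"
First row length: 3

3


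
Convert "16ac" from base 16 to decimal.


Input: "16ac" in base 16
Positional expansion:
  Digit '1' (value 1) x 16^3 = 4096
  Digit '6' (value 6) x 16^2 = 1536
  Digit 'a' (value 10) x 16^1 = 160
  Digit 'c' (value 12) x 16^0 = 12
Sum = 5804

5804


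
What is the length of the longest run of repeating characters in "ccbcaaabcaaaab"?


Input: "ccbcaaabcaaaab"
Scanning for longest run:
  Position 1 ('c'): continues run of 'c', length=2
  Position 2 ('b'): new char, reset run to 1
  Position 3 ('c'): new char, reset run to 1
  Position 4 ('a'): new char, reset run to 1
  Position 5 ('a'): continues run of 'a', length=2
  Position 6 ('a'): continues run of 'a', length=3
  Position 7 ('b'): new char, reset run to 1
  Position 8 ('c'): new char, reset run to 1
  Position 9 ('a'): new char, reset run to 1
  Position 10 ('a'): continues run of 'a', length=2
  Position 11 ('a'): continues run of 'a', length=3
  Position 12 ('a'): continues run of 'a', length=4
  Position 13 ('b'): new char, reset run to 1
Longest run: 'a' with length 4

4


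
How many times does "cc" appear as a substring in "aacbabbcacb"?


Searching for "cc" in "aacbabbcacb"
Scanning each position:
  Position 0: "aa" => no
  Position 1: "ac" => no
  Position 2: "cb" => no
  Position 3: "ba" => no
  Position 4: "ab" => no
  Position 5: "bb" => no
  Position 6: "bc" => no
  Position 7: "ca" => no
  Position 8: "ac" => no
  Position 9: "cb" => no
Total occurrences: 0

0


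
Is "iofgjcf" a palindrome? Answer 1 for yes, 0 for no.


Input: iofgjcf
Reversed: fcjgfoi
  Compare pos 0 ('i') with pos 6 ('f'): MISMATCH
  Compare pos 1 ('o') with pos 5 ('c'): MISMATCH
  Compare pos 2 ('f') with pos 4 ('j'): MISMATCH
Result: not a palindrome

0


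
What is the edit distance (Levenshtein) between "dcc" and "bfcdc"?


Computing edit distance: "dcc" -> "bfcdc"
DP table:
           b    f    c    d    c
      0    1    2    3    4    5
  d   1    1    2    3    3    4
  c   2    2    2    2    3    3
  c   3    3    3    2    3    3
Edit distance = dp[3][5] = 3

3


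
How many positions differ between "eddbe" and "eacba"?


Comparing "eddbe" and "eacba" position by position:
  Position 0: 'e' vs 'e' => same
  Position 1: 'd' vs 'a' => DIFFER
  Position 2: 'd' vs 'c' => DIFFER
  Position 3: 'b' vs 'b' => same
  Position 4: 'e' vs 'a' => DIFFER
Positions that differ: 3

3


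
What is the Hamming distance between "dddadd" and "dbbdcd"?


Comparing "dddadd" and "dbbdcd" position by position:
  Position 0: 'd' vs 'd' => same
  Position 1: 'd' vs 'b' => differ
  Position 2: 'd' vs 'b' => differ
  Position 3: 'a' vs 'd' => differ
  Position 4: 'd' vs 'c' => differ
  Position 5: 'd' vs 'd' => same
Total differences (Hamming distance): 4

4


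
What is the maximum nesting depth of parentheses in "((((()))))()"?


Input: "((((()))))()"
Tracking depth:
  Position 0 '(': depth becomes 1
  Position 1 '(': depth becomes 2
  Position 2 '(': depth becomes 3
  Position 3 '(': depth becomes 4
  Position 4 '(': depth becomes 5
  Position 5 ')': depth becomes 4
  Position 6 ')': depth becomes 3
  Position 7 ')': depth becomes 2
  Position 8 ')': depth becomes 1
  Position 9 ')': depth becomes 0
  Position 10 '(': depth becomes 1
  Position 11 ')': depth becomes 0
Maximum depth reached: 5

5


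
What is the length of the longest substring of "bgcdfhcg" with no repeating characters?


Input: "bgcdfhcg"
Sliding window (track last position of each char):
  Position 0 ('b'): window [0,0] length 1 -- new best
  Position 1 ('g'): window [0,1] length 2 -- new best
  Position 2 ('c'): window [0,2] length 3 -- new best
  Position 3 ('d'): window [0,3] length 4 -- new best
  Position 4 ('f'): window [0,4] length 5 -- new best
  Position 5 ('h'): window [0,5] length 6 -- new best
  Position 6 ('c'): repeat (last at 2), move window start to 3
  Position 6 ('c'): window [3,6] length 4
  Position 7 ('g'): window [3,7] length 5
Longest substring with no repeats: "bgcdfh" with length 6

6


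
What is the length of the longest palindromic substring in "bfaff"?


Input: "bfaff"
Checking substrings for palindromes:
  [1:4] "faf" (len 3) => palindrome
  [3:5] "ff" (len 2) => palindrome
Longest palindromic substring: "faf" with length 3

3


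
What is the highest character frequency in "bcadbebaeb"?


Input: bcadbebaeb
Character counts:
  'a': 2
  'b': 4
  'c': 1
  'd': 1
  'e': 2
Maximum frequency: 4

4


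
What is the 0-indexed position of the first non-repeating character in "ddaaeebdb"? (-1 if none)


Input: ddaaeebdb
Character frequencies:
  'a': 2
  'b': 2
  'd': 3
  'e': 2
Scanning left to right for freq == 1:
  Position 0 ('d'): freq=3, skip
  Position 1 ('d'): freq=3, skip
  Position 2 ('a'): freq=2, skip
  Position 3 ('a'): freq=2, skip
  Position 4 ('e'): freq=2, skip
  Position 5 ('e'): freq=2, skip
  Position 6 ('b'): freq=2, skip
  Position 7 ('d'): freq=3, skip
  Position 8 ('b'): freq=2, skip
  No unique character found => answer = -1

-1


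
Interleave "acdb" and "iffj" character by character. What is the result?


Interleaving "acdb" and "iffj":
  Position 0: 'a' from first, 'i' from second => "ai"
  Position 1: 'c' from first, 'f' from second => "cf"
  Position 2: 'd' from first, 'f' from second => "df"
  Position 3: 'b' from first, 'j' from second => "bj"
Result: aicfdfbj

aicfdfbj


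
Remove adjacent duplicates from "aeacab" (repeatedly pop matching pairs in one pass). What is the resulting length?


Input: aeacab
Stack-based adjacent duplicate removal:
  Read 'a': push. Stack: a
  Read 'e': push. Stack: ae
  Read 'a': push. Stack: aea
  Read 'c': push. Stack: aeac
  Read 'a': push. Stack: aeaca
  Read 'b': push. Stack: aeacab
Final stack: "aeacab" (length 6)

6


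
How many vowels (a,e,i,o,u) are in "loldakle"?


Input: loldakle
Checking each character:
  'l' at position 0: consonant
  'o' at position 1: vowel (running total: 1)
  'l' at position 2: consonant
  'd' at position 3: consonant
  'a' at position 4: vowel (running total: 2)
  'k' at position 5: consonant
  'l' at position 6: consonant
  'e' at position 7: vowel (running total: 3)
Total vowels: 3

3


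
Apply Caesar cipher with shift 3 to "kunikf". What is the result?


Caesar cipher: shift "kunikf" by 3
  'k' (pos 10) + 3 = pos 13 = 'n'
  'u' (pos 20) + 3 = pos 23 = 'x'
  'n' (pos 13) + 3 = pos 16 = 'q'
  'i' (pos 8) + 3 = pos 11 = 'l'
  'k' (pos 10) + 3 = pos 13 = 'n'
  'f' (pos 5) + 3 = pos 8 = 'i'
Result: nxqlni

nxqlni


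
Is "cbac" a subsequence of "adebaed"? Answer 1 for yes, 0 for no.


Check if "cbac" is a subsequence of "adebaed"
Greedy scan:
  Position 0 ('a'): no match needed
  Position 1 ('d'): no match needed
  Position 2 ('e'): no match needed
  Position 3 ('b'): no match needed
  Position 4 ('a'): no match needed
  Position 5 ('e'): no match needed
  Position 6 ('d'): no match needed
Only matched 0/4 characters => not a subsequence

0


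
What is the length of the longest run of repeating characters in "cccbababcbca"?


Input: "cccbababcbca"
Scanning for longest run:
  Position 1 ('c'): continues run of 'c', length=2
  Position 2 ('c'): continues run of 'c', length=3
  Position 3 ('b'): new char, reset run to 1
  Position 4 ('a'): new char, reset run to 1
  Position 5 ('b'): new char, reset run to 1
  Position 6 ('a'): new char, reset run to 1
  Position 7 ('b'): new char, reset run to 1
  Position 8 ('c'): new char, reset run to 1
  Position 9 ('b'): new char, reset run to 1
  Position 10 ('c'): new char, reset run to 1
  Position 11 ('a'): new char, reset run to 1
Longest run: 'c' with length 3

3


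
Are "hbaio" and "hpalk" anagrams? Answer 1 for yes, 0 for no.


Strings: "hbaio", "hpalk"
Sorted first:  abhio
Sorted second: ahklp
Differ at position 1: 'b' vs 'h' => not anagrams

0


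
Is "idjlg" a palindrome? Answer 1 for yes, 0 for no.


Input: idjlg
Reversed: gljdi
  Compare pos 0 ('i') with pos 4 ('g'): MISMATCH
  Compare pos 1 ('d') with pos 3 ('l'): MISMATCH
Result: not a palindrome

0


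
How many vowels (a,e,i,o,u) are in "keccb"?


Input: keccb
Checking each character:
  'k' at position 0: consonant
  'e' at position 1: vowel (running total: 1)
  'c' at position 2: consonant
  'c' at position 3: consonant
  'b' at position 4: consonant
Total vowels: 1

1


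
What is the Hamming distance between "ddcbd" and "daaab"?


Comparing "ddcbd" and "daaab" position by position:
  Position 0: 'd' vs 'd' => same
  Position 1: 'd' vs 'a' => differ
  Position 2: 'c' vs 'a' => differ
  Position 3: 'b' vs 'a' => differ
  Position 4: 'd' vs 'b' => differ
Total differences (Hamming distance): 4

4


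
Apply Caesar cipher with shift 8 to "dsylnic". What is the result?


Caesar cipher: shift "dsylnic" by 8
  'd' (pos 3) + 8 = pos 11 = 'l'
  's' (pos 18) + 8 = pos 0 = 'a'
  'y' (pos 24) + 8 = pos 6 = 'g'
  'l' (pos 11) + 8 = pos 19 = 't'
  'n' (pos 13) + 8 = pos 21 = 'v'
  'i' (pos 8) + 8 = pos 16 = 'q'
  'c' (pos 2) + 8 = pos 10 = 'k'
Result: lagtvqk

lagtvqk


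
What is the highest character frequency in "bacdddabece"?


Input: bacdddabece
Character counts:
  'a': 2
  'b': 2
  'c': 2
  'd': 3
  'e': 2
Maximum frequency: 3

3


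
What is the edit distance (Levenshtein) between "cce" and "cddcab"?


Computing edit distance: "cce" -> "cddcab"
DP table:
           c    d    d    c    a    b
      0    1    2    3    4    5    6
  c   1    0    1    2    3    4    5
  c   2    1    1    2    2    3    4
  e   3    2    2    2    3    3    4
Edit distance = dp[3][6] = 4

4


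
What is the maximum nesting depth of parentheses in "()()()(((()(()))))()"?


Input: "()()()(((()(()))))()"
Tracking depth:
  Position 0 '(': depth becomes 1
  Position 1 ')': depth becomes 0
  Position 2 '(': depth becomes 1
  Position 3 ')': depth becomes 0
  Position 4 '(': depth becomes 1
  Position 5 ')': depth becomes 0
  Position 6 '(': depth becomes 1
  Position 7 '(': depth becomes 2
  Position 8 '(': depth becomes 3
  Position 9 '(': depth becomes 4
  Position 10 ')': depth becomes 3
  Position 11 '(': depth becomes 4
  Position 12 '(': depth becomes 5
  Position 13 ')': depth becomes 4
  Position 14 ')': depth becomes 3
  Position 15 ')': depth becomes 2
  Position 16 ')': depth becomes 1
  Position 17 ')': depth becomes 0
  Position 18 '(': depth becomes 1
  Position 19 ')': depth becomes 0
Maximum depth reached: 5

5


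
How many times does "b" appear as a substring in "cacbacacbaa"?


Searching for "b" in "cacbacacbaa"
Scanning each position:
  Position 0: "c" => no
  Position 1: "a" => no
  Position 2: "c" => no
  Position 3: "b" => MATCH
  Position 4: "a" => no
  Position 5: "c" => no
  Position 6: "a" => no
  Position 7: "c" => no
  Position 8: "b" => MATCH
  Position 9: "a" => no
  Position 10: "a" => no
Total occurrences: 2

2


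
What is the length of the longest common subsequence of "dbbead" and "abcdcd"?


LCS of "dbbead" and "abcdcd"
DP table:
           a    b    c    d    c    d
      0    0    0    0    0    0    0
  d   0    0    0    0    1    1    1
  b   0    0    1    1    1    1    1
  b   0    0    1    1    1    1    1
  e   0    0    1    1    1    1    1
  a   0    1    1    1    1    1    1
  d   0    1    1    1    2    2    2
LCS length = dp[6][6] = 2

2


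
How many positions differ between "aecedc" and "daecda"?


Comparing "aecedc" and "daecda" position by position:
  Position 0: 'a' vs 'd' => DIFFER
  Position 1: 'e' vs 'a' => DIFFER
  Position 2: 'c' vs 'e' => DIFFER
  Position 3: 'e' vs 'c' => DIFFER
  Position 4: 'd' vs 'd' => same
  Position 5: 'c' vs 'a' => DIFFER
Positions that differ: 5

5


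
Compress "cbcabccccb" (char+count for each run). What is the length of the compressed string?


Input: cbcabccccb
Runs:
  'c' x 1 => "c1"
  'b' x 1 => "b1"
  'c' x 1 => "c1"
  'a' x 1 => "a1"
  'b' x 1 => "b1"
  'c' x 4 => "c4"
  'b' x 1 => "b1"
Compressed: "c1b1c1a1b1c4b1"
Compressed length: 14

14


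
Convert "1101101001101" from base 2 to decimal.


Input: "1101101001101" in base 2
Positional expansion:
  Digit '1' (value 1) x 2^12 = 4096
  Digit '1' (value 1) x 2^11 = 2048
  Digit '0' (value 0) x 2^10 = 0
  Digit '1' (value 1) x 2^9 = 512
  Digit '1' (value 1) x 2^8 = 256
  Digit '0' (value 0) x 2^7 = 0
  Digit '1' (value 1) x 2^6 = 64
  Digit '0' (value 0) x 2^5 = 0
  Digit '0' (value 0) x 2^4 = 0
  Digit '1' (value 1) x 2^3 = 8
  Digit '1' (value 1) x 2^2 = 4
  Digit '0' (value 0) x 2^1 = 0
  Digit '1' (value 1) x 2^0 = 1
Sum = 6989

6989


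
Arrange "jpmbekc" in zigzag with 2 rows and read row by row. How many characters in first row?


Zigzag "jpmbekc" into 2 rows:
Placing characters:
  'j' => row 0
  'p' => row 1
  'm' => row 0
  'b' => row 1
  'e' => row 0
  'k' => row 1
  'c' => row 0
Rows:
  Row 0: "jmec"
  Row 1: "pbk"
First row length: 4

4


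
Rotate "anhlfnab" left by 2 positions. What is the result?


Input: "anhlfnab", rotate left by 2
First 2 characters: "an"
Remaining characters: "hlfnab"
Concatenate remaining + first: "hlfnab" + "an" = "hlfnaban"

hlfnaban


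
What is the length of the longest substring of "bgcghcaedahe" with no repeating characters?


Input: "bgcghcaedahe"
Sliding window (track last position of each char):
  Position 0 ('b'): window [0,0] length 1 -- new best
  Position 1 ('g'): window [0,1] length 2 -- new best
  Position 2 ('c'): window [0,2] length 3 -- new best
  Position 3 ('g'): repeat (last at 1), move window start to 2
  Position 3 ('g'): window [2,3] length 2
  Position 4 ('h'): window [2,4] length 3
  Position 5 ('c'): repeat (last at 2), move window start to 3
  Position 5 ('c'): window [3,5] length 3
  Position 6 ('a'): window [3,6] length 4 -- new best
  Position 7 ('e'): window [3,7] length 5 -- new best
  Position 8 ('d'): window [3,8] length 6 -- new best
  Position 9 ('a'): repeat (last at 6), move window start to 7
  Position 9 ('a'): window [7,9] length 3
  Position 10 ('h'): window [7,10] length 4
  Position 11 ('e'): repeat (last at 7), move window start to 8
  Position 11 ('e'): window [8,11] length 4
Longest substring with no repeats: "ghcaed" with length 6

6


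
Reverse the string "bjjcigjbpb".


Input: bjjcigjbpb
Reading characters right to left:
  Position 9: 'b'
  Position 8: 'p'
  Position 7: 'b'
  Position 6: 'j'
  Position 5: 'g'
  Position 4: 'i'
  Position 3: 'c'
  Position 2: 'j'
  Position 1: 'j'
  Position 0: 'b'
Reversed: bpbjgicjjb

bpbjgicjjb


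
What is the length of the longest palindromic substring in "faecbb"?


Input: "faecbb"
Checking substrings for palindromes:
  [4:6] "bb" (len 2) => palindrome
Longest palindromic substring: "bb" with length 2

2


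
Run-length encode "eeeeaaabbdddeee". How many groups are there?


Input: eeeeaaabbdddeee
Scanning for consecutive runs:
  Group 1: 'e' x 4 (positions 0-3)
  Group 2: 'a' x 3 (positions 4-6)
  Group 3: 'b' x 2 (positions 7-8)
  Group 4: 'd' x 3 (positions 9-11)
  Group 5: 'e' x 3 (positions 12-14)
Total groups: 5

5


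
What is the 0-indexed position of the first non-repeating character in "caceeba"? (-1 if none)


Input: caceeba
Character frequencies:
  'a': 2
  'b': 1
  'c': 2
  'e': 2
Scanning left to right for freq == 1:
  Position 0 ('c'): freq=2, skip
  Position 1 ('a'): freq=2, skip
  Position 2 ('c'): freq=2, skip
  Position 3 ('e'): freq=2, skip
  Position 4 ('e'): freq=2, skip
  Position 5 ('b'): unique! => answer = 5

5


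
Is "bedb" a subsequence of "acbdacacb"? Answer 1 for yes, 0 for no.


Check if "bedb" is a subsequence of "acbdacacb"
Greedy scan:
  Position 0 ('a'): no match needed
  Position 1 ('c'): no match needed
  Position 2 ('b'): matches sub[0] = 'b'
  Position 3 ('d'): no match needed
  Position 4 ('a'): no match needed
  Position 5 ('c'): no match needed
  Position 6 ('a'): no match needed
  Position 7 ('c'): no match needed
  Position 8 ('b'): no match needed
Only matched 1/4 characters => not a subsequence

0


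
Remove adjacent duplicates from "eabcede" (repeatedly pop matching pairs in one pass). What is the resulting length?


Input: eabcede
Stack-based adjacent duplicate removal:
  Read 'e': push. Stack: e
  Read 'a': push. Stack: ea
  Read 'b': push. Stack: eab
  Read 'c': push. Stack: eabc
  Read 'e': push. Stack: eabce
  Read 'd': push. Stack: eabced
  Read 'e': push. Stack: eabcede
Final stack: "eabcede" (length 7)

7


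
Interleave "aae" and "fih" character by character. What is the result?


Interleaving "aae" and "fih":
  Position 0: 'a' from first, 'f' from second => "af"
  Position 1: 'a' from first, 'i' from second => "ai"
  Position 2: 'e' from first, 'h' from second => "eh"
Result: afaieh

afaieh


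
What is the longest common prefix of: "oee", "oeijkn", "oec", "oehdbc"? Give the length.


Words: oee, oeijkn, oec, oehdbc
  Position 0: all 'o' => match
  Position 1: all 'e' => match
  Position 2: ('e', 'i', 'c', 'h') => mismatch, stop
LCP = "oe" (length 2)

2


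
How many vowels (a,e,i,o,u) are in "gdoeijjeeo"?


Input: gdoeijjeeo
Checking each character:
  'g' at position 0: consonant
  'd' at position 1: consonant
  'o' at position 2: vowel (running total: 1)
  'e' at position 3: vowel (running total: 2)
  'i' at position 4: vowel (running total: 3)
  'j' at position 5: consonant
  'j' at position 6: consonant
  'e' at position 7: vowel (running total: 4)
  'e' at position 8: vowel (running total: 5)
  'o' at position 9: vowel (running total: 6)
Total vowels: 6

6


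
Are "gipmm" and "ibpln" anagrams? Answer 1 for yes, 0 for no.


Strings: "gipmm", "ibpln"
Sorted first:  gimmp
Sorted second: bilnp
Differ at position 0: 'g' vs 'b' => not anagrams

0


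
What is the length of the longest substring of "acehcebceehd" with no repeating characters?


Input: "acehcebceehd"
Sliding window (track last position of each char):
  Position 0 ('a'): window [0,0] length 1 -- new best
  Position 1 ('c'): window [0,1] length 2 -- new best
  Position 2 ('e'): window [0,2] length 3 -- new best
  Position 3 ('h'): window [0,3] length 4 -- new best
  Position 4 ('c'): repeat (last at 1), move window start to 2
  Position 4 ('c'): window [2,4] length 3
  Position 5 ('e'): repeat (last at 2), move window start to 3
  Position 5 ('e'): window [3,5] length 3
  Position 6 ('b'): window [3,6] length 4
  Position 7 ('c'): repeat (last at 4), move window start to 5
  Position 7 ('c'): window [5,7] length 3
  Position 8 ('e'): repeat (last at 5), move window start to 6
  Position 8 ('e'): window [6,8] length 3
  Position 9 ('e'): repeat (last at 8), move window start to 9
  Position 9 ('e'): window [9,9] length 1
  Position 10 ('h'): window [9,10] length 2
  Position 11 ('d'): window [9,11] length 3
Longest substring with no repeats: "aceh" with length 4

4


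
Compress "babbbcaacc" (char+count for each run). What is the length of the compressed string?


Input: babbbcaacc
Runs:
  'b' x 1 => "b1"
  'a' x 1 => "a1"
  'b' x 3 => "b3"
  'c' x 1 => "c1"
  'a' x 2 => "a2"
  'c' x 2 => "c2"
Compressed: "b1a1b3c1a2c2"
Compressed length: 12

12


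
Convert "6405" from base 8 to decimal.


Input: "6405" in base 8
Positional expansion:
  Digit '6' (value 6) x 8^3 = 3072
  Digit '4' (value 4) x 8^2 = 256
  Digit '0' (value 0) x 8^1 = 0
  Digit '5' (value 5) x 8^0 = 5
Sum = 3333

3333


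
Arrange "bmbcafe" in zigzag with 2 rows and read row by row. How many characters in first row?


Zigzag "bmbcafe" into 2 rows:
Placing characters:
  'b' => row 0
  'm' => row 1
  'b' => row 0
  'c' => row 1
  'a' => row 0
  'f' => row 1
  'e' => row 0
Rows:
  Row 0: "bbae"
  Row 1: "mcf"
First row length: 4

4


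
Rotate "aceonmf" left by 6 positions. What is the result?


Input: "aceonmf", rotate left by 6
First 6 characters: "aceonm"
Remaining characters: "f"
Concatenate remaining + first: "f" + "aceonm" = "faceonm"

faceonm


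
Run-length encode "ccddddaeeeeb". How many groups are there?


Input: ccddddaeeeeb
Scanning for consecutive runs:
  Group 1: 'c' x 2 (positions 0-1)
  Group 2: 'd' x 4 (positions 2-5)
  Group 3: 'a' x 1 (positions 6-6)
  Group 4: 'e' x 4 (positions 7-10)
  Group 5: 'b' x 1 (positions 11-11)
Total groups: 5

5


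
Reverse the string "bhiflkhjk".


Input: bhiflkhjk
Reading characters right to left:
  Position 8: 'k'
  Position 7: 'j'
  Position 6: 'h'
  Position 5: 'k'
  Position 4: 'l'
  Position 3: 'f'
  Position 2: 'i'
  Position 1: 'h'
  Position 0: 'b'
Reversed: kjhklfihb

kjhklfihb


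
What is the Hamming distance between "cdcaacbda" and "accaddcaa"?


Comparing "cdcaacbda" and "accaddcaa" position by position:
  Position 0: 'c' vs 'a' => differ
  Position 1: 'd' vs 'c' => differ
  Position 2: 'c' vs 'c' => same
  Position 3: 'a' vs 'a' => same
  Position 4: 'a' vs 'd' => differ
  Position 5: 'c' vs 'd' => differ
  Position 6: 'b' vs 'c' => differ
  Position 7: 'd' vs 'a' => differ
  Position 8: 'a' vs 'a' => same
Total differences (Hamming distance): 6

6


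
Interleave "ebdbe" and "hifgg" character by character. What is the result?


Interleaving "ebdbe" and "hifgg":
  Position 0: 'e' from first, 'h' from second => "eh"
  Position 1: 'b' from first, 'i' from second => "bi"
  Position 2: 'd' from first, 'f' from second => "df"
  Position 3: 'b' from first, 'g' from second => "bg"
  Position 4: 'e' from first, 'g' from second => "eg"
Result: ehbidfbgeg

ehbidfbgeg


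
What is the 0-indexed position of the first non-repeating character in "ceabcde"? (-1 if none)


Input: ceabcde
Character frequencies:
  'a': 1
  'b': 1
  'c': 2
  'd': 1
  'e': 2
Scanning left to right for freq == 1:
  Position 0 ('c'): freq=2, skip
  Position 1 ('e'): freq=2, skip
  Position 2 ('a'): unique! => answer = 2

2


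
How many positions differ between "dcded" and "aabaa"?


Comparing "dcded" and "aabaa" position by position:
  Position 0: 'd' vs 'a' => DIFFER
  Position 1: 'c' vs 'a' => DIFFER
  Position 2: 'd' vs 'b' => DIFFER
  Position 3: 'e' vs 'a' => DIFFER
  Position 4: 'd' vs 'a' => DIFFER
Positions that differ: 5

5


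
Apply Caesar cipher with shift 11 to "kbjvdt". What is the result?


Caesar cipher: shift "kbjvdt" by 11
  'k' (pos 10) + 11 = pos 21 = 'v'
  'b' (pos 1) + 11 = pos 12 = 'm'
  'j' (pos 9) + 11 = pos 20 = 'u'
  'v' (pos 21) + 11 = pos 6 = 'g'
  'd' (pos 3) + 11 = pos 14 = 'o'
  't' (pos 19) + 11 = pos 4 = 'e'
Result: vmugoe

vmugoe


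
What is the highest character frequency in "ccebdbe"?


Input: ccebdbe
Character counts:
  'b': 2
  'c': 2
  'd': 1
  'e': 2
Maximum frequency: 2

2


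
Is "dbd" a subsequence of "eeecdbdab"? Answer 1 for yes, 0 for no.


Check if "dbd" is a subsequence of "eeecdbdab"
Greedy scan:
  Position 0 ('e'): no match needed
  Position 1 ('e'): no match needed
  Position 2 ('e'): no match needed
  Position 3 ('c'): no match needed
  Position 4 ('d'): matches sub[0] = 'd'
  Position 5 ('b'): matches sub[1] = 'b'
  Position 6 ('d'): matches sub[2] = 'd'
  Position 7 ('a'): no match needed
  Position 8 ('b'): no match needed
All 3 characters matched => is a subsequence

1


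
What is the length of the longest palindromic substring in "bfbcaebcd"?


Input: "bfbcaebcd"
Checking substrings for palindromes:
  [0:3] "bfb" (len 3) => palindrome
Longest palindromic substring: "bfb" with length 3

3


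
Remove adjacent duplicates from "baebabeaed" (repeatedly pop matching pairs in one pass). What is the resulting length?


Input: baebabeaed
Stack-based adjacent duplicate removal:
  Read 'b': push. Stack: b
  Read 'a': push. Stack: ba
  Read 'e': push. Stack: bae
  Read 'b': push. Stack: baeb
  Read 'a': push. Stack: baeba
  Read 'b': push. Stack: baebab
  Read 'e': push. Stack: baebabe
  Read 'a': push. Stack: baebabea
  Read 'e': push. Stack: baebabeae
  Read 'd': push. Stack: baebabeaed
Final stack: "baebabeaed" (length 10)

10


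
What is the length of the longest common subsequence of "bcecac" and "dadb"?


LCS of "bcecac" and "dadb"
DP table:
           d    a    d    b
      0    0    0    0    0
  b   0    0    0    0    1
  c   0    0    0    0    1
  e   0    0    0    0    1
  c   0    0    0    0    1
  a   0    0    1    1    1
  c   0    0    1    1    1
LCS length = dp[6][4] = 1

1


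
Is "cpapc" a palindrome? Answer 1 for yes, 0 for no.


Input: cpapc
Reversed: cpapc
  Compare pos 0 ('c') with pos 4 ('c'): match
  Compare pos 1 ('p') with pos 3 ('p'): match
Result: palindrome

1


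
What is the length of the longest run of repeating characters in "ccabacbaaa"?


Input: "ccabacbaaa"
Scanning for longest run:
  Position 1 ('c'): continues run of 'c', length=2
  Position 2 ('a'): new char, reset run to 1
  Position 3 ('b'): new char, reset run to 1
  Position 4 ('a'): new char, reset run to 1
  Position 5 ('c'): new char, reset run to 1
  Position 6 ('b'): new char, reset run to 1
  Position 7 ('a'): new char, reset run to 1
  Position 8 ('a'): continues run of 'a', length=2
  Position 9 ('a'): continues run of 'a', length=3
Longest run: 'a' with length 3

3


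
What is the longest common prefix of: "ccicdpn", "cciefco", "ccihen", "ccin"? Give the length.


Words: ccicdpn, cciefco, ccihen, ccin
  Position 0: all 'c' => match
  Position 1: all 'c' => match
  Position 2: all 'i' => match
  Position 3: ('c', 'e', 'h', 'n') => mismatch, stop
LCP = "cci" (length 3)

3


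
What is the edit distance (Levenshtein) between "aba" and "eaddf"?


Computing edit distance: "aba" -> "eaddf"
DP table:
           e    a    d    d    f
      0    1    2    3    4    5
  a   1    1    1    2    3    4
  b   2    2    2    2    3    4
  a   3    3    2    3    3    4
Edit distance = dp[3][5] = 4

4


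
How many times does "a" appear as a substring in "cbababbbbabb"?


Searching for "a" in "cbababbbbabb"
Scanning each position:
  Position 0: "c" => no
  Position 1: "b" => no
  Position 2: "a" => MATCH
  Position 3: "b" => no
  Position 4: "a" => MATCH
  Position 5: "b" => no
  Position 6: "b" => no
  Position 7: "b" => no
  Position 8: "b" => no
  Position 9: "a" => MATCH
  Position 10: "b" => no
  Position 11: "b" => no
Total occurrences: 3

3


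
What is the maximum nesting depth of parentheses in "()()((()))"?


Input: "()()((()))"
Tracking depth:
  Position 0 '(': depth becomes 1
  Position 1 ')': depth becomes 0
  Position 2 '(': depth becomes 1
  Position 3 ')': depth becomes 0
  Position 4 '(': depth becomes 1
  Position 5 '(': depth becomes 2
  Position 6 '(': depth becomes 3
  Position 7 ')': depth becomes 2
  Position 8 ')': depth becomes 1
  Position 9 ')': depth becomes 0
Maximum depth reached: 3

3


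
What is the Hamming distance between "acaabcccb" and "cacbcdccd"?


Comparing "acaabcccb" and "cacbcdccd" position by position:
  Position 0: 'a' vs 'c' => differ
  Position 1: 'c' vs 'a' => differ
  Position 2: 'a' vs 'c' => differ
  Position 3: 'a' vs 'b' => differ
  Position 4: 'b' vs 'c' => differ
  Position 5: 'c' vs 'd' => differ
  Position 6: 'c' vs 'c' => same
  Position 7: 'c' vs 'c' => same
  Position 8: 'b' vs 'd' => differ
Total differences (Hamming distance): 7

7


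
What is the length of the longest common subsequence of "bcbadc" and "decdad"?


LCS of "bcbadc" and "decdad"
DP table:
           d    e    c    d    a    d
      0    0    0    0    0    0    0
  b   0    0    0    0    0    0    0
  c   0    0    0    1    1    1    1
  b   0    0    0    1    1    1    1
  a   0    0    0    1    1    2    2
  d   0    1    1    1    2    2    3
  c   0    1    1    2    2    2    3
LCS length = dp[6][6] = 3

3


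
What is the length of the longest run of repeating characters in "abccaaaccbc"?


Input: "abccaaaccbc"
Scanning for longest run:
  Position 1 ('b'): new char, reset run to 1
  Position 2 ('c'): new char, reset run to 1
  Position 3 ('c'): continues run of 'c', length=2
  Position 4 ('a'): new char, reset run to 1
  Position 5 ('a'): continues run of 'a', length=2
  Position 6 ('a'): continues run of 'a', length=3
  Position 7 ('c'): new char, reset run to 1
  Position 8 ('c'): continues run of 'c', length=2
  Position 9 ('b'): new char, reset run to 1
  Position 10 ('c'): new char, reset run to 1
Longest run: 'a' with length 3

3


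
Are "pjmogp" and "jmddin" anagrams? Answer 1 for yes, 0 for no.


Strings: "pjmogp", "jmddin"
Sorted first:  gjmopp
Sorted second: ddijmn
Differ at position 0: 'g' vs 'd' => not anagrams

0


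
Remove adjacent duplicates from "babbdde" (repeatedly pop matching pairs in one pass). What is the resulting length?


Input: babbdde
Stack-based adjacent duplicate removal:
  Read 'b': push. Stack: b
  Read 'a': push. Stack: ba
  Read 'b': push. Stack: bab
  Read 'b': matches stack top 'b' => pop. Stack: ba
  Read 'd': push. Stack: bad
  Read 'd': matches stack top 'd' => pop. Stack: ba
  Read 'e': push. Stack: bae
Final stack: "bae" (length 3)

3
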